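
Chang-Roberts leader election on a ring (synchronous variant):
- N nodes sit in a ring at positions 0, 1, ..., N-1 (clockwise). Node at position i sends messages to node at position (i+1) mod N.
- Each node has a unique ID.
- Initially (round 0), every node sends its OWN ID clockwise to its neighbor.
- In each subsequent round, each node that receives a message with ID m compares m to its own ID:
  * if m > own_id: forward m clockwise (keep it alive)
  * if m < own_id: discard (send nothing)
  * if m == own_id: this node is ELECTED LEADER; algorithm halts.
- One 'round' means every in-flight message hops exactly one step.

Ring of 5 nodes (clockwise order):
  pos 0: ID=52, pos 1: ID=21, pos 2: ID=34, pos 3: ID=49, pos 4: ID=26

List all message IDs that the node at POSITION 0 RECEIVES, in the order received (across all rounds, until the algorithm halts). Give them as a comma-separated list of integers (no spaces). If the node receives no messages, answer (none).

Round 1: pos1(id21) recv 52: fwd; pos2(id34) recv 21: drop; pos3(id49) recv 34: drop; pos4(id26) recv 49: fwd; pos0(id52) recv 26: drop
Round 2: pos2(id34) recv 52: fwd; pos0(id52) recv 49: drop
Round 3: pos3(id49) recv 52: fwd
Round 4: pos4(id26) recv 52: fwd
Round 5: pos0(id52) recv 52: ELECTED

Answer: 26,49,52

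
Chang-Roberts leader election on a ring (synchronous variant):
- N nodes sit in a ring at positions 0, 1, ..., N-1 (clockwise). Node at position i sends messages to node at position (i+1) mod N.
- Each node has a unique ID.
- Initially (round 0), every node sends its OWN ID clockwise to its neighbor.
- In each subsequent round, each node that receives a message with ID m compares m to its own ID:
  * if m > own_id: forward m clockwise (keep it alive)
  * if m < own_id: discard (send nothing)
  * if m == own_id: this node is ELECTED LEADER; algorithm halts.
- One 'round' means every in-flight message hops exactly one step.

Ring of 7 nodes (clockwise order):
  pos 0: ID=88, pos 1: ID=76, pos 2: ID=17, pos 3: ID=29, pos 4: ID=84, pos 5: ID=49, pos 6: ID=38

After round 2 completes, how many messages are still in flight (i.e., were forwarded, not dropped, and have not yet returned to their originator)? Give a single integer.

Round 1: pos1(id76) recv 88: fwd; pos2(id17) recv 76: fwd; pos3(id29) recv 17: drop; pos4(id84) recv 29: drop; pos5(id49) recv 84: fwd; pos6(id38) recv 49: fwd; pos0(id88) recv 38: drop
Round 2: pos2(id17) recv 88: fwd; pos3(id29) recv 76: fwd; pos6(id38) recv 84: fwd; pos0(id88) recv 49: drop
After round 2: 3 messages still in flight

Answer: 3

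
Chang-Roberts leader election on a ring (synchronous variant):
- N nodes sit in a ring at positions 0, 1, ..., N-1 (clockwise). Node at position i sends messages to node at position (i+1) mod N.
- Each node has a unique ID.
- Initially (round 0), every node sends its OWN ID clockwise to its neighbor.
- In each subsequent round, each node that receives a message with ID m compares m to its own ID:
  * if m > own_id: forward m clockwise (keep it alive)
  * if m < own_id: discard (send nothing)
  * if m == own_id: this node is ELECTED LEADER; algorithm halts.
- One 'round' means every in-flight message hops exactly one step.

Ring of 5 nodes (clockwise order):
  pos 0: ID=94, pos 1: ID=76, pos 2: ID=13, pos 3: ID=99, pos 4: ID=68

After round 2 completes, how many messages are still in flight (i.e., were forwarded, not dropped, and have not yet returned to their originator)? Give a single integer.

Round 1: pos1(id76) recv 94: fwd; pos2(id13) recv 76: fwd; pos3(id99) recv 13: drop; pos4(id68) recv 99: fwd; pos0(id94) recv 68: drop
Round 2: pos2(id13) recv 94: fwd; pos3(id99) recv 76: drop; pos0(id94) recv 99: fwd
After round 2: 2 messages still in flight

Answer: 2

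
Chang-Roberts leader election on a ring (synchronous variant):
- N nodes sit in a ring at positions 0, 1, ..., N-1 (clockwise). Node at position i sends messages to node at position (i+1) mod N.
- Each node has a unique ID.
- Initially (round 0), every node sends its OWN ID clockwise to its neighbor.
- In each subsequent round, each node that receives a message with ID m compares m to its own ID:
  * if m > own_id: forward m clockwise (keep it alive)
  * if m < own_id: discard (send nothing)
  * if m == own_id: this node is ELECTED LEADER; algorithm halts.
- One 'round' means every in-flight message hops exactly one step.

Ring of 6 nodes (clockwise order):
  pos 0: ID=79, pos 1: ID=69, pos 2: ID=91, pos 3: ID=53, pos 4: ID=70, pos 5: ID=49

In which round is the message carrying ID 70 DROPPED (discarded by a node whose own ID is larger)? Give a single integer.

Answer: 2

Derivation:
Round 1: pos1(id69) recv 79: fwd; pos2(id91) recv 69: drop; pos3(id53) recv 91: fwd; pos4(id70) recv 53: drop; pos5(id49) recv 70: fwd; pos0(id79) recv 49: drop
Round 2: pos2(id91) recv 79: drop; pos4(id70) recv 91: fwd; pos0(id79) recv 70: drop
Round 3: pos5(id49) recv 91: fwd
Round 4: pos0(id79) recv 91: fwd
Round 5: pos1(id69) recv 91: fwd
Round 6: pos2(id91) recv 91: ELECTED
Message ID 70 originates at pos 4; dropped at pos 0 in round 2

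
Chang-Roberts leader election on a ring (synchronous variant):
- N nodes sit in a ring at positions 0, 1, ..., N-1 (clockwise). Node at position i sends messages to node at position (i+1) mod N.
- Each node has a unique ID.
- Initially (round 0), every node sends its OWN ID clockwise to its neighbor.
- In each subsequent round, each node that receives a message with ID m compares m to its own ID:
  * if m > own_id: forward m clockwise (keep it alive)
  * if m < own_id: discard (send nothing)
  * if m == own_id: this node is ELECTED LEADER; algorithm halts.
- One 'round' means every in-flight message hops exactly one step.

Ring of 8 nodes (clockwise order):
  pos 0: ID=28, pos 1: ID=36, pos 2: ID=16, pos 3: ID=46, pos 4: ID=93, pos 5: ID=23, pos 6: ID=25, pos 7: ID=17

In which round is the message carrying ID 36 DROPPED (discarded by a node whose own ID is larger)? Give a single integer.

Answer: 2

Derivation:
Round 1: pos1(id36) recv 28: drop; pos2(id16) recv 36: fwd; pos3(id46) recv 16: drop; pos4(id93) recv 46: drop; pos5(id23) recv 93: fwd; pos6(id25) recv 23: drop; pos7(id17) recv 25: fwd; pos0(id28) recv 17: drop
Round 2: pos3(id46) recv 36: drop; pos6(id25) recv 93: fwd; pos0(id28) recv 25: drop
Round 3: pos7(id17) recv 93: fwd
Round 4: pos0(id28) recv 93: fwd
Round 5: pos1(id36) recv 93: fwd
Round 6: pos2(id16) recv 93: fwd
Round 7: pos3(id46) recv 93: fwd
Round 8: pos4(id93) recv 93: ELECTED
Message ID 36 originates at pos 1; dropped at pos 3 in round 2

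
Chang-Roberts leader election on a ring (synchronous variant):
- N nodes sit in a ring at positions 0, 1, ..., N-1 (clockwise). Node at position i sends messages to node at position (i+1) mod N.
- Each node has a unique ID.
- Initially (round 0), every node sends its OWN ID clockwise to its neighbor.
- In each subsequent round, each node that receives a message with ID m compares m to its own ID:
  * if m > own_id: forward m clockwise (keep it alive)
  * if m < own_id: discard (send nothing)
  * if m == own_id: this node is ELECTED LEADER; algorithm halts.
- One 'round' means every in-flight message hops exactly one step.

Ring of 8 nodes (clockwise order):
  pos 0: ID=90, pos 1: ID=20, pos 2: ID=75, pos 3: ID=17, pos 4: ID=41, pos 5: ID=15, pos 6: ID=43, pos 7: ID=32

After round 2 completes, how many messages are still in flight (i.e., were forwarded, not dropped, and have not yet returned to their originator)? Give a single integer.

Round 1: pos1(id20) recv 90: fwd; pos2(id75) recv 20: drop; pos3(id17) recv 75: fwd; pos4(id41) recv 17: drop; pos5(id15) recv 41: fwd; pos6(id43) recv 15: drop; pos7(id32) recv 43: fwd; pos0(id90) recv 32: drop
Round 2: pos2(id75) recv 90: fwd; pos4(id41) recv 75: fwd; pos6(id43) recv 41: drop; pos0(id90) recv 43: drop
After round 2: 2 messages still in flight

Answer: 2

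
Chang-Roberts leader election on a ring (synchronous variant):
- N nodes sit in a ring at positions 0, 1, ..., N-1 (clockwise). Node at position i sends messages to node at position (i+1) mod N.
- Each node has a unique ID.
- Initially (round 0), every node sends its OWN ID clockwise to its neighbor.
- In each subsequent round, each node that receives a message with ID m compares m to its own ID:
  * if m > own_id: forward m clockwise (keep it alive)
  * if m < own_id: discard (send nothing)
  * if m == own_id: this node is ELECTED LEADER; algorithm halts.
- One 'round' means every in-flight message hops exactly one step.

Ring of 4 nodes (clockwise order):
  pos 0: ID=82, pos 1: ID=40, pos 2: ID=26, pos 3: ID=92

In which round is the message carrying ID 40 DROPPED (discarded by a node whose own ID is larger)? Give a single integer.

Round 1: pos1(id40) recv 82: fwd; pos2(id26) recv 40: fwd; pos3(id92) recv 26: drop; pos0(id82) recv 92: fwd
Round 2: pos2(id26) recv 82: fwd; pos3(id92) recv 40: drop; pos1(id40) recv 92: fwd
Round 3: pos3(id92) recv 82: drop; pos2(id26) recv 92: fwd
Round 4: pos3(id92) recv 92: ELECTED
Message ID 40 originates at pos 1; dropped at pos 3 in round 2

Answer: 2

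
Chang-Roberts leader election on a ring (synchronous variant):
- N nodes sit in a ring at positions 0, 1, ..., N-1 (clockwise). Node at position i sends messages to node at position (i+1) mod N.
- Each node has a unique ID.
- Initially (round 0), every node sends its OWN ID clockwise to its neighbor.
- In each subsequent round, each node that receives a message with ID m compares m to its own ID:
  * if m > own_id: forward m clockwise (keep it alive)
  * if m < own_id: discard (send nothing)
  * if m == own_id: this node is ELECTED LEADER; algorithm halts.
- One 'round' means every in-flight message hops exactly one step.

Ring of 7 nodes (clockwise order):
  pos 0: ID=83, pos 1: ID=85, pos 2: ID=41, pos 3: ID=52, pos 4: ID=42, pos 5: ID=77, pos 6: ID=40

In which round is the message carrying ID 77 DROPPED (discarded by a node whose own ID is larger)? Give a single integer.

Answer: 2

Derivation:
Round 1: pos1(id85) recv 83: drop; pos2(id41) recv 85: fwd; pos3(id52) recv 41: drop; pos4(id42) recv 52: fwd; pos5(id77) recv 42: drop; pos6(id40) recv 77: fwd; pos0(id83) recv 40: drop
Round 2: pos3(id52) recv 85: fwd; pos5(id77) recv 52: drop; pos0(id83) recv 77: drop
Round 3: pos4(id42) recv 85: fwd
Round 4: pos5(id77) recv 85: fwd
Round 5: pos6(id40) recv 85: fwd
Round 6: pos0(id83) recv 85: fwd
Round 7: pos1(id85) recv 85: ELECTED
Message ID 77 originates at pos 5; dropped at pos 0 in round 2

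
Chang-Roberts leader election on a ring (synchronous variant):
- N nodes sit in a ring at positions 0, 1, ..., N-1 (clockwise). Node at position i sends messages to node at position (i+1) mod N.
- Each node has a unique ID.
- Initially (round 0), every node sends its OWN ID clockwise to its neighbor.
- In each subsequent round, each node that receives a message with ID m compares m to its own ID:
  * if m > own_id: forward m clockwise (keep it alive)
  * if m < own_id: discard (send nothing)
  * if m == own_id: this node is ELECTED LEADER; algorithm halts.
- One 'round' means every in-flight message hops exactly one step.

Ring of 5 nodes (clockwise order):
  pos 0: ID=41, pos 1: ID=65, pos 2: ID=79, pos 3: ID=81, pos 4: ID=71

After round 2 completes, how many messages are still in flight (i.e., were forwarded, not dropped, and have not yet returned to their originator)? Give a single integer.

Round 1: pos1(id65) recv 41: drop; pos2(id79) recv 65: drop; pos3(id81) recv 79: drop; pos4(id71) recv 81: fwd; pos0(id41) recv 71: fwd
Round 2: pos0(id41) recv 81: fwd; pos1(id65) recv 71: fwd
After round 2: 2 messages still in flight

Answer: 2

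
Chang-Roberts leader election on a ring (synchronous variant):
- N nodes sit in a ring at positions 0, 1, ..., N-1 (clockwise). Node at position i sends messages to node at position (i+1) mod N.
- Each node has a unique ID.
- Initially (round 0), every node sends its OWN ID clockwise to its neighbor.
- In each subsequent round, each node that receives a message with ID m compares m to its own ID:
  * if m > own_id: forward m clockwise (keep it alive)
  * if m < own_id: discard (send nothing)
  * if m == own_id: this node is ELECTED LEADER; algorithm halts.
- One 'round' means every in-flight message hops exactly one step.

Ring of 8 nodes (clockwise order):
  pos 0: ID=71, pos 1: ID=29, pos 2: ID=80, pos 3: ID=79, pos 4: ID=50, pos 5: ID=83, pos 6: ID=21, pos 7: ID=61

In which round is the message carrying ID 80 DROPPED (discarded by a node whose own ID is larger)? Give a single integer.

Answer: 3

Derivation:
Round 1: pos1(id29) recv 71: fwd; pos2(id80) recv 29: drop; pos3(id79) recv 80: fwd; pos4(id50) recv 79: fwd; pos5(id83) recv 50: drop; pos6(id21) recv 83: fwd; pos7(id61) recv 21: drop; pos0(id71) recv 61: drop
Round 2: pos2(id80) recv 71: drop; pos4(id50) recv 80: fwd; pos5(id83) recv 79: drop; pos7(id61) recv 83: fwd
Round 3: pos5(id83) recv 80: drop; pos0(id71) recv 83: fwd
Round 4: pos1(id29) recv 83: fwd
Round 5: pos2(id80) recv 83: fwd
Round 6: pos3(id79) recv 83: fwd
Round 7: pos4(id50) recv 83: fwd
Round 8: pos5(id83) recv 83: ELECTED
Message ID 80 originates at pos 2; dropped at pos 5 in round 3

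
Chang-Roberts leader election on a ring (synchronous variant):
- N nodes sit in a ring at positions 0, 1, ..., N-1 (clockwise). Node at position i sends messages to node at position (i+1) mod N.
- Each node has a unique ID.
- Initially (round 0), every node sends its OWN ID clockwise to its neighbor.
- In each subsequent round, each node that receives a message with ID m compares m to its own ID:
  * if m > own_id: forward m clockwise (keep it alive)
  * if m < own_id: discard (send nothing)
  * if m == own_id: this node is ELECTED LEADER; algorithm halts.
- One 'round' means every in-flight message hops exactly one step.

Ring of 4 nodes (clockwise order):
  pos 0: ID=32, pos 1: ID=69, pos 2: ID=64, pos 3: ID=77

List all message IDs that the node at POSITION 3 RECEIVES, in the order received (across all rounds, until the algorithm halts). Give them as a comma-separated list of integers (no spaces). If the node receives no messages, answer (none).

Round 1: pos1(id69) recv 32: drop; pos2(id64) recv 69: fwd; pos3(id77) recv 64: drop; pos0(id32) recv 77: fwd
Round 2: pos3(id77) recv 69: drop; pos1(id69) recv 77: fwd
Round 3: pos2(id64) recv 77: fwd
Round 4: pos3(id77) recv 77: ELECTED

Answer: 64,69,77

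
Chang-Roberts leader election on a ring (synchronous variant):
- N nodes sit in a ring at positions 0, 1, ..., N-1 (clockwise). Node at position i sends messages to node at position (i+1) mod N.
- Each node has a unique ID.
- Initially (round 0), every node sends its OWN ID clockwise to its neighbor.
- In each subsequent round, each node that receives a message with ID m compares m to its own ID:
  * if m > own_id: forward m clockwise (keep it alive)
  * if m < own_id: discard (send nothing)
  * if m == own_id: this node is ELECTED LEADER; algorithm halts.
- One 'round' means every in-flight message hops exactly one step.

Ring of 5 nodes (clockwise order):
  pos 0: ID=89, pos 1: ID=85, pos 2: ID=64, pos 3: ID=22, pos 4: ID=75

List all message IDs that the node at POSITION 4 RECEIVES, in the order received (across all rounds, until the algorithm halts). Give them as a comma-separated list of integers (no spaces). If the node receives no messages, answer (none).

Answer: 22,64,85,89

Derivation:
Round 1: pos1(id85) recv 89: fwd; pos2(id64) recv 85: fwd; pos3(id22) recv 64: fwd; pos4(id75) recv 22: drop; pos0(id89) recv 75: drop
Round 2: pos2(id64) recv 89: fwd; pos3(id22) recv 85: fwd; pos4(id75) recv 64: drop
Round 3: pos3(id22) recv 89: fwd; pos4(id75) recv 85: fwd
Round 4: pos4(id75) recv 89: fwd; pos0(id89) recv 85: drop
Round 5: pos0(id89) recv 89: ELECTED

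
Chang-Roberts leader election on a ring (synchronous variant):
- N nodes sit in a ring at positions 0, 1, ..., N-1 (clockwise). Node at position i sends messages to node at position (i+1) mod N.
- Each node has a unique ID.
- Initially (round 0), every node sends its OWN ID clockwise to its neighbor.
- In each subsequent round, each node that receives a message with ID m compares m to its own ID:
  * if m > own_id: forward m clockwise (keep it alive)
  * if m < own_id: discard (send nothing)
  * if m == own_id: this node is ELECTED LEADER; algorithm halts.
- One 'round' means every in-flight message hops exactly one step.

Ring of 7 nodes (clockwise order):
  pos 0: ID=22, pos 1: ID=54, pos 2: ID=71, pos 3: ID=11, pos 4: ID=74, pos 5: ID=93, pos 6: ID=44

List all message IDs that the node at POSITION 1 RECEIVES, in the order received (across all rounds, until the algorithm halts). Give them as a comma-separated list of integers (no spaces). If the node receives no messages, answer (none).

Round 1: pos1(id54) recv 22: drop; pos2(id71) recv 54: drop; pos3(id11) recv 71: fwd; pos4(id74) recv 11: drop; pos5(id93) recv 74: drop; pos6(id44) recv 93: fwd; pos0(id22) recv 44: fwd
Round 2: pos4(id74) recv 71: drop; pos0(id22) recv 93: fwd; pos1(id54) recv 44: drop
Round 3: pos1(id54) recv 93: fwd
Round 4: pos2(id71) recv 93: fwd
Round 5: pos3(id11) recv 93: fwd
Round 6: pos4(id74) recv 93: fwd
Round 7: pos5(id93) recv 93: ELECTED

Answer: 22,44,93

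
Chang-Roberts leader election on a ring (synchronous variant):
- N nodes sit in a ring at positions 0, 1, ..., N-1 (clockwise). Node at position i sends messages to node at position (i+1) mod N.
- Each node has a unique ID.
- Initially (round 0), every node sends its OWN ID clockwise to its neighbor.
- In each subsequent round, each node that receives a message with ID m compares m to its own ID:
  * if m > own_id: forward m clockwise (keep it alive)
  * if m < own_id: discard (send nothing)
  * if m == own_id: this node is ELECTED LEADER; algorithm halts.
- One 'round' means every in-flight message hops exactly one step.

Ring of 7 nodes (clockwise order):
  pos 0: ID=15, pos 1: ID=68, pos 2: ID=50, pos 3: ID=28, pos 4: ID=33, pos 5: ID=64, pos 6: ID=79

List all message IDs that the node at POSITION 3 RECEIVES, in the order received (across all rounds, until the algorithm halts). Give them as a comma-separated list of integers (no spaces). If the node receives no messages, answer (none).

Answer: 50,68,79

Derivation:
Round 1: pos1(id68) recv 15: drop; pos2(id50) recv 68: fwd; pos3(id28) recv 50: fwd; pos4(id33) recv 28: drop; pos5(id64) recv 33: drop; pos6(id79) recv 64: drop; pos0(id15) recv 79: fwd
Round 2: pos3(id28) recv 68: fwd; pos4(id33) recv 50: fwd; pos1(id68) recv 79: fwd
Round 3: pos4(id33) recv 68: fwd; pos5(id64) recv 50: drop; pos2(id50) recv 79: fwd
Round 4: pos5(id64) recv 68: fwd; pos3(id28) recv 79: fwd
Round 5: pos6(id79) recv 68: drop; pos4(id33) recv 79: fwd
Round 6: pos5(id64) recv 79: fwd
Round 7: pos6(id79) recv 79: ELECTED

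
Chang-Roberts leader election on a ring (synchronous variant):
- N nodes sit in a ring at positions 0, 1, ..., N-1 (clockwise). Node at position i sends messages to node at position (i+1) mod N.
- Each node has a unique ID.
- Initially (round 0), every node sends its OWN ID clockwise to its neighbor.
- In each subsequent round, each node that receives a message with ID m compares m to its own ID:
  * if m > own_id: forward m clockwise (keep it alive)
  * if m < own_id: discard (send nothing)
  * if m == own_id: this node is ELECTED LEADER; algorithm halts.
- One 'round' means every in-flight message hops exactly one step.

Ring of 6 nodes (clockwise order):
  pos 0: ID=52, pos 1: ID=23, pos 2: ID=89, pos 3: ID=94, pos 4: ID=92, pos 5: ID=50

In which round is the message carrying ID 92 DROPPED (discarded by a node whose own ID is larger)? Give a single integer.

Round 1: pos1(id23) recv 52: fwd; pos2(id89) recv 23: drop; pos3(id94) recv 89: drop; pos4(id92) recv 94: fwd; pos5(id50) recv 92: fwd; pos0(id52) recv 50: drop
Round 2: pos2(id89) recv 52: drop; pos5(id50) recv 94: fwd; pos0(id52) recv 92: fwd
Round 3: pos0(id52) recv 94: fwd; pos1(id23) recv 92: fwd
Round 4: pos1(id23) recv 94: fwd; pos2(id89) recv 92: fwd
Round 5: pos2(id89) recv 94: fwd; pos3(id94) recv 92: drop
Round 6: pos3(id94) recv 94: ELECTED
Message ID 92 originates at pos 4; dropped at pos 3 in round 5

Answer: 5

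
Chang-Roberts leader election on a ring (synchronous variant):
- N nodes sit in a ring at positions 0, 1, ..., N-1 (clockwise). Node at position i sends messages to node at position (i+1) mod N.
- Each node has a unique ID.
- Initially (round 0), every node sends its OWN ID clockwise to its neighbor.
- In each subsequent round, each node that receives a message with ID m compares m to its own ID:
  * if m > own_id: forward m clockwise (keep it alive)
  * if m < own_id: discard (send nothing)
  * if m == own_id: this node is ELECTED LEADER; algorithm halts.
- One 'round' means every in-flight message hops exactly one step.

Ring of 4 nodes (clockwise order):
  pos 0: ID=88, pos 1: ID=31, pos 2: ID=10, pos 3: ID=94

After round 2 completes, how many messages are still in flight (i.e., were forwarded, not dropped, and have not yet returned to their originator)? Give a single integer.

Answer: 2

Derivation:
Round 1: pos1(id31) recv 88: fwd; pos2(id10) recv 31: fwd; pos3(id94) recv 10: drop; pos0(id88) recv 94: fwd
Round 2: pos2(id10) recv 88: fwd; pos3(id94) recv 31: drop; pos1(id31) recv 94: fwd
After round 2: 2 messages still in flight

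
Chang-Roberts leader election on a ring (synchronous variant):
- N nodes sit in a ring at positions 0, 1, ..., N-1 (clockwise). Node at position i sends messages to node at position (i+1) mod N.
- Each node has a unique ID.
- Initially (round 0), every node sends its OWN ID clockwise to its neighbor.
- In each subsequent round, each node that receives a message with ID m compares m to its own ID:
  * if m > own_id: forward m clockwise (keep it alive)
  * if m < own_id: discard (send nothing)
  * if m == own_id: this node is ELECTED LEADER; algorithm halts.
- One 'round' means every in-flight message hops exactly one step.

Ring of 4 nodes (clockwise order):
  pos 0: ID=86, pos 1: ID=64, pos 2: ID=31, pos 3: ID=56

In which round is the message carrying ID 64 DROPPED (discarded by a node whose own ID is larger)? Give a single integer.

Answer: 3

Derivation:
Round 1: pos1(id64) recv 86: fwd; pos2(id31) recv 64: fwd; pos3(id56) recv 31: drop; pos0(id86) recv 56: drop
Round 2: pos2(id31) recv 86: fwd; pos3(id56) recv 64: fwd
Round 3: pos3(id56) recv 86: fwd; pos0(id86) recv 64: drop
Round 4: pos0(id86) recv 86: ELECTED
Message ID 64 originates at pos 1; dropped at pos 0 in round 3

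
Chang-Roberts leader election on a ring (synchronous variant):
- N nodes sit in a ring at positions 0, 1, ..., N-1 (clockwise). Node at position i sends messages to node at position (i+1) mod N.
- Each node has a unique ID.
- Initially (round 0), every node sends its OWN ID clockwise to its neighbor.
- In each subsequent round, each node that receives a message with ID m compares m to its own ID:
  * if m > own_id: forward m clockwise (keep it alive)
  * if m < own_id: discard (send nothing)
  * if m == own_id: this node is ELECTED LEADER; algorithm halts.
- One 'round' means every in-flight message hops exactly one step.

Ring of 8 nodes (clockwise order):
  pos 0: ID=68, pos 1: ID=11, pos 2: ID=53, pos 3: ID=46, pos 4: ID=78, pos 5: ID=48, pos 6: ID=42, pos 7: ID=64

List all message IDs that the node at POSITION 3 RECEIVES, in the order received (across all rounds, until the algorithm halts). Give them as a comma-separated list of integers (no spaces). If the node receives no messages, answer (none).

Answer: 53,68,78

Derivation:
Round 1: pos1(id11) recv 68: fwd; pos2(id53) recv 11: drop; pos3(id46) recv 53: fwd; pos4(id78) recv 46: drop; pos5(id48) recv 78: fwd; pos6(id42) recv 48: fwd; pos7(id64) recv 42: drop; pos0(id68) recv 64: drop
Round 2: pos2(id53) recv 68: fwd; pos4(id78) recv 53: drop; pos6(id42) recv 78: fwd; pos7(id64) recv 48: drop
Round 3: pos3(id46) recv 68: fwd; pos7(id64) recv 78: fwd
Round 4: pos4(id78) recv 68: drop; pos0(id68) recv 78: fwd
Round 5: pos1(id11) recv 78: fwd
Round 6: pos2(id53) recv 78: fwd
Round 7: pos3(id46) recv 78: fwd
Round 8: pos4(id78) recv 78: ELECTED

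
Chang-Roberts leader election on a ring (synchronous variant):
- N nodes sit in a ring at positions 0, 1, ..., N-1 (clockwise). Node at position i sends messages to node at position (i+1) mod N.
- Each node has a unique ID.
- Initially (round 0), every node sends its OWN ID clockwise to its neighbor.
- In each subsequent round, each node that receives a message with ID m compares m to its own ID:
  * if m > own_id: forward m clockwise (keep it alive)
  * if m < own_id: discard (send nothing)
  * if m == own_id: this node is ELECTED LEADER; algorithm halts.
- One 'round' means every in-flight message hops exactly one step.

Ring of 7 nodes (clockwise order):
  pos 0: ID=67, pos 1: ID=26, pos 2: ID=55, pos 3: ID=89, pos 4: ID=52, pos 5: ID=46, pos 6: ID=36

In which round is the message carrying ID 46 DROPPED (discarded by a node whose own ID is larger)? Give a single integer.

Round 1: pos1(id26) recv 67: fwd; pos2(id55) recv 26: drop; pos3(id89) recv 55: drop; pos4(id52) recv 89: fwd; pos5(id46) recv 52: fwd; pos6(id36) recv 46: fwd; pos0(id67) recv 36: drop
Round 2: pos2(id55) recv 67: fwd; pos5(id46) recv 89: fwd; pos6(id36) recv 52: fwd; pos0(id67) recv 46: drop
Round 3: pos3(id89) recv 67: drop; pos6(id36) recv 89: fwd; pos0(id67) recv 52: drop
Round 4: pos0(id67) recv 89: fwd
Round 5: pos1(id26) recv 89: fwd
Round 6: pos2(id55) recv 89: fwd
Round 7: pos3(id89) recv 89: ELECTED
Message ID 46 originates at pos 5; dropped at pos 0 in round 2

Answer: 2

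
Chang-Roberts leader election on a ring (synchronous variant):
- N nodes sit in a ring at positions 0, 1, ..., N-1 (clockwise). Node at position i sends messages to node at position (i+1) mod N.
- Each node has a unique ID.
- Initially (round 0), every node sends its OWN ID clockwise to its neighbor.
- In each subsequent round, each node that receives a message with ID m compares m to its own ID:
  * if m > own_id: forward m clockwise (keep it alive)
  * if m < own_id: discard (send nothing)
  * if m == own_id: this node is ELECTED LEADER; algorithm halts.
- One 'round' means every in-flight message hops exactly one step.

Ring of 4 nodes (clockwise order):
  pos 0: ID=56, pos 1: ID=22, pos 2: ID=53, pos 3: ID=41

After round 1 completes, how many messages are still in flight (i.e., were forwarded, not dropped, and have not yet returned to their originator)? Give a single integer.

Answer: 2

Derivation:
Round 1: pos1(id22) recv 56: fwd; pos2(id53) recv 22: drop; pos3(id41) recv 53: fwd; pos0(id56) recv 41: drop
After round 1: 2 messages still in flight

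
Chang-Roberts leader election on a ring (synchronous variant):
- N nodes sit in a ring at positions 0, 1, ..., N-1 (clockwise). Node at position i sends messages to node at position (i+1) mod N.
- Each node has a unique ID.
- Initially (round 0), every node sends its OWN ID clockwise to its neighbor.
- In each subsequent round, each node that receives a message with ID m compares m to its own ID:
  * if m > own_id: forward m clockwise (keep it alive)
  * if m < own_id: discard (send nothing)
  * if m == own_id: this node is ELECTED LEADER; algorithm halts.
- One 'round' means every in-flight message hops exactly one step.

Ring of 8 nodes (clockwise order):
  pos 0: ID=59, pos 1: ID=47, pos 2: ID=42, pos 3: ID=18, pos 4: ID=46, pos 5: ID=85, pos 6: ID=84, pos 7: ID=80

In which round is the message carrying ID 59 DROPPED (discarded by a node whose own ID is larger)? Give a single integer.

Answer: 5

Derivation:
Round 1: pos1(id47) recv 59: fwd; pos2(id42) recv 47: fwd; pos3(id18) recv 42: fwd; pos4(id46) recv 18: drop; pos5(id85) recv 46: drop; pos6(id84) recv 85: fwd; pos7(id80) recv 84: fwd; pos0(id59) recv 80: fwd
Round 2: pos2(id42) recv 59: fwd; pos3(id18) recv 47: fwd; pos4(id46) recv 42: drop; pos7(id80) recv 85: fwd; pos0(id59) recv 84: fwd; pos1(id47) recv 80: fwd
Round 3: pos3(id18) recv 59: fwd; pos4(id46) recv 47: fwd; pos0(id59) recv 85: fwd; pos1(id47) recv 84: fwd; pos2(id42) recv 80: fwd
Round 4: pos4(id46) recv 59: fwd; pos5(id85) recv 47: drop; pos1(id47) recv 85: fwd; pos2(id42) recv 84: fwd; pos3(id18) recv 80: fwd
Round 5: pos5(id85) recv 59: drop; pos2(id42) recv 85: fwd; pos3(id18) recv 84: fwd; pos4(id46) recv 80: fwd
Round 6: pos3(id18) recv 85: fwd; pos4(id46) recv 84: fwd; pos5(id85) recv 80: drop
Round 7: pos4(id46) recv 85: fwd; pos5(id85) recv 84: drop
Round 8: pos5(id85) recv 85: ELECTED
Message ID 59 originates at pos 0; dropped at pos 5 in round 5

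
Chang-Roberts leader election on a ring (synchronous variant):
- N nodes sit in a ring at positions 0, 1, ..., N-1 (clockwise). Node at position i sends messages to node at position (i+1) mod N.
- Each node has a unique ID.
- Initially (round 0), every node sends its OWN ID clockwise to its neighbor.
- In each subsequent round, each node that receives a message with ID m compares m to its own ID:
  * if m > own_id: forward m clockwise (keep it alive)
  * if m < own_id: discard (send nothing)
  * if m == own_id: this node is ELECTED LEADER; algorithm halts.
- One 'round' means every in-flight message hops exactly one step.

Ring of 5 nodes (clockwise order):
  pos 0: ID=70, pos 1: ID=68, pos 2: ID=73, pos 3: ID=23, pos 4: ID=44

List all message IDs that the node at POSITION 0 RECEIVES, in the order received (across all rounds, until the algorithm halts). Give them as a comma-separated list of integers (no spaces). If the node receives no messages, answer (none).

Round 1: pos1(id68) recv 70: fwd; pos2(id73) recv 68: drop; pos3(id23) recv 73: fwd; pos4(id44) recv 23: drop; pos0(id70) recv 44: drop
Round 2: pos2(id73) recv 70: drop; pos4(id44) recv 73: fwd
Round 3: pos0(id70) recv 73: fwd
Round 4: pos1(id68) recv 73: fwd
Round 5: pos2(id73) recv 73: ELECTED

Answer: 44,73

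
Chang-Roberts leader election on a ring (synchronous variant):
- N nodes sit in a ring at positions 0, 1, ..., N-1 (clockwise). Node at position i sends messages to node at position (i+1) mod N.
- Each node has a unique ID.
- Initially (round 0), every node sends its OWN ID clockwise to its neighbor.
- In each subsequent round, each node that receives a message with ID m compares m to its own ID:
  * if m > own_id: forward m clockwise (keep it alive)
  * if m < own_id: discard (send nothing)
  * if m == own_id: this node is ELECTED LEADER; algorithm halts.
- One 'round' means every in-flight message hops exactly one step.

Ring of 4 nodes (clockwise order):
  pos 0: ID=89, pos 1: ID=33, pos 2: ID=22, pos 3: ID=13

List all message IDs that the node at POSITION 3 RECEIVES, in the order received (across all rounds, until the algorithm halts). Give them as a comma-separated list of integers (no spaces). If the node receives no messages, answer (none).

Answer: 22,33,89

Derivation:
Round 1: pos1(id33) recv 89: fwd; pos2(id22) recv 33: fwd; pos3(id13) recv 22: fwd; pos0(id89) recv 13: drop
Round 2: pos2(id22) recv 89: fwd; pos3(id13) recv 33: fwd; pos0(id89) recv 22: drop
Round 3: pos3(id13) recv 89: fwd; pos0(id89) recv 33: drop
Round 4: pos0(id89) recv 89: ELECTED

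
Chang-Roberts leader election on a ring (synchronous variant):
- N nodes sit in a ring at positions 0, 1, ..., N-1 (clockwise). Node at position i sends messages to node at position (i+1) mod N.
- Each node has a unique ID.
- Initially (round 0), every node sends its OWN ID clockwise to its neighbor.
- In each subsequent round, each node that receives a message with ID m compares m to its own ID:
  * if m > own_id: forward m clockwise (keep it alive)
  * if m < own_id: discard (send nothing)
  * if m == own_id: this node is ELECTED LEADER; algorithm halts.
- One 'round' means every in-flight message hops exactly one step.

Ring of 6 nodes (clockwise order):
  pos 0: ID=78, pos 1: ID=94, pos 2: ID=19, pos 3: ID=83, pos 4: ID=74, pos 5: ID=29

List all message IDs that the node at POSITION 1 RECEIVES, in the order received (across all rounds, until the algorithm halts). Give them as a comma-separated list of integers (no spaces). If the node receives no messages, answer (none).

Answer: 78,83,94

Derivation:
Round 1: pos1(id94) recv 78: drop; pos2(id19) recv 94: fwd; pos3(id83) recv 19: drop; pos4(id74) recv 83: fwd; pos5(id29) recv 74: fwd; pos0(id78) recv 29: drop
Round 2: pos3(id83) recv 94: fwd; pos5(id29) recv 83: fwd; pos0(id78) recv 74: drop
Round 3: pos4(id74) recv 94: fwd; pos0(id78) recv 83: fwd
Round 4: pos5(id29) recv 94: fwd; pos1(id94) recv 83: drop
Round 5: pos0(id78) recv 94: fwd
Round 6: pos1(id94) recv 94: ELECTED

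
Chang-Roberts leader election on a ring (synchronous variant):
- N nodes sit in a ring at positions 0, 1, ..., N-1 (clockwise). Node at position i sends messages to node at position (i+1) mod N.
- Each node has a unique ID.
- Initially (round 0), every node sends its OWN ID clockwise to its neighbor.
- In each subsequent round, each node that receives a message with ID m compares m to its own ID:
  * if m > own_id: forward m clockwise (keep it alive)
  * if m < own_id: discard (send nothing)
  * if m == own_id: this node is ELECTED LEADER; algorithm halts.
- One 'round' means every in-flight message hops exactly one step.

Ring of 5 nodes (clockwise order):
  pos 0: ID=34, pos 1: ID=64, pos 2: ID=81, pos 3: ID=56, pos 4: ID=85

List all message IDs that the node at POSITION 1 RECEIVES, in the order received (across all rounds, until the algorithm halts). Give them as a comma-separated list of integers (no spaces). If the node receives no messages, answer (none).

Answer: 34,85

Derivation:
Round 1: pos1(id64) recv 34: drop; pos2(id81) recv 64: drop; pos3(id56) recv 81: fwd; pos4(id85) recv 56: drop; pos0(id34) recv 85: fwd
Round 2: pos4(id85) recv 81: drop; pos1(id64) recv 85: fwd
Round 3: pos2(id81) recv 85: fwd
Round 4: pos3(id56) recv 85: fwd
Round 5: pos4(id85) recv 85: ELECTED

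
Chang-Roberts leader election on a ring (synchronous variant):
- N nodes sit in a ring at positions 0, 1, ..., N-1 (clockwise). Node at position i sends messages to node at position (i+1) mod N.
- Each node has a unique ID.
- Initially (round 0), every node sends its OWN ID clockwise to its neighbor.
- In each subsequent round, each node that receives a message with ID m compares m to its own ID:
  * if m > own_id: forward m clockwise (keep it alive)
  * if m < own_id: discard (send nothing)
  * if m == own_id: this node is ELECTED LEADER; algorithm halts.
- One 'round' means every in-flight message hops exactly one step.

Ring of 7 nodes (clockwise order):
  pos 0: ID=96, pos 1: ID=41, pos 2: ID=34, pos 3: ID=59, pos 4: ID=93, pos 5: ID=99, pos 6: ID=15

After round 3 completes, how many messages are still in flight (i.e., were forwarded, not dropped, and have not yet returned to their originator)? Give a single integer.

Answer: 2

Derivation:
Round 1: pos1(id41) recv 96: fwd; pos2(id34) recv 41: fwd; pos3(id59) recv 34: drop; pos4(id93) recv 59: drop; pos5(id99) recv 93: drop; pos6(id15) recv 99: fwd; pos0(id96) recv 15: drop
Round 2: pos2(id34) recv 96: fwd; pos3(id59) recv 41: drop; pos0(id96) recv 99: fwd
Round 3: pos3(id59) recv 96: fwd; pos1(id41) recv 99: fwd
After round 3: 2 messages still in flight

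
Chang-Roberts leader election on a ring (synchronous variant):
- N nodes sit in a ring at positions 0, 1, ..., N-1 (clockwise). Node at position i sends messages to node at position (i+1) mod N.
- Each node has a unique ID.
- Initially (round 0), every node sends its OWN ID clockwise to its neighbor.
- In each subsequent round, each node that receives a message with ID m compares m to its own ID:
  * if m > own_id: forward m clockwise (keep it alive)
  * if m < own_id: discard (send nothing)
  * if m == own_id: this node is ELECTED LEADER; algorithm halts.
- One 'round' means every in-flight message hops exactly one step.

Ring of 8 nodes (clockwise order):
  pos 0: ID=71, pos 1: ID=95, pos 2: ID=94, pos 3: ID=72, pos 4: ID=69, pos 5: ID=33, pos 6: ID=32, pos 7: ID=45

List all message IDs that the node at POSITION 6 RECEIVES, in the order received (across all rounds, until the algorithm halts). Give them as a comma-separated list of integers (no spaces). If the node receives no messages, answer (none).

Answer: 33,69,72,94,95

Derivation:
Round 1: pos1(id95) recv 71: drop; pos2(id94) recv 95: fwd; pos3(id72) recv 94: fwd; pos4(id69) recv 72: fwd; pos5(id33) recv 69: fwd; pos6(id32) recv 33: fwd; pos7(id45) recv 32: drop; pos0(id71) recv 45: drop
Round 2: pos3(id72) recv 95: fwd; pos4(id69) recv 94: fwd; pos5(id33) recv 72: fwd; pos6(id32) recv 69: fwd; pos7(id45) recv 33: drop
Round 3: pos4(id69) recv 95: fwd; pos5(id33) recv 94: fwd; pos6(id32) recv 72: fwd; pos7(id45) recv 69: fwd
Round 4: pos5(id33) recv 95: fwd; pos6(id32) recv 94: fwd; pos7(id45) recv 72: fwd; pos0(id71) recv 69: drop
Round 5: pos6(id32) recv 95: fwd; pos7(id45) recv 94: fwd; pos0(id71) recv 72: fwd
Round 6: pos7(id45) recv 95: fwd; pos0(id71) recv 94: fwd; pos1(id95) recv 72: drop
Round 7: pos0(id71) recv 95: fwd; pos1(id95) recv 94: drop
Round 8: pos1(id95) recv 95: ELECTED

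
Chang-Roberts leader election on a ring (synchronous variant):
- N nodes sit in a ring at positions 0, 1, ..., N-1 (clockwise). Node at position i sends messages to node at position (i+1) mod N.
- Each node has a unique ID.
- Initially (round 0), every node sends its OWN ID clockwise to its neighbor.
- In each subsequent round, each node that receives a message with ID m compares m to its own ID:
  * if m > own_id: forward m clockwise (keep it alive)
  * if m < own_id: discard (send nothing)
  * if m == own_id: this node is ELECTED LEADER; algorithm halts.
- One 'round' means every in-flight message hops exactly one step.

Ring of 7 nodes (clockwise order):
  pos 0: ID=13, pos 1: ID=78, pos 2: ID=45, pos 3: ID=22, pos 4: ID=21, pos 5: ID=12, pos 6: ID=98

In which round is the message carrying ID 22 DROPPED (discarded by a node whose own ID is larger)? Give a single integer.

Round 1: pos1(id78) recv 13: drop; pos2(id45) recv 78: fwd; pos3(id22) recv 45: fwd; pos4(id21) recv 22: fwd; pos5(id12) recv 21: fwd; pos6(id98) recv 12: drop; pos0(id13) recv 98: fwd
Round 2: pos3(id22) recv 78: fwd; pos4(id21) recv 45: fwd; pos5(id12) recv 22: fwd; pos6(id98) recv 21: drop; pos1(id78) recv 98: fwd
Round 3: pos4(id21) recv 78: fwd; pos5(id12) recv 45: fwd; pos6(id98) recv 22: drop; pos2(id45) recv 98: fwd
Round 4: pos5(id12) recv 78: fwd; pos6(id98) recv 45: drop; pos3(id22) recv 98: fwd
Round 5: pos6(id98) recv 78: drop; pos4(id21) recv 98: fwd
Round 6: pos5(id12) recv 98: fwd
Round 7: pos6(id98) recv 98: ELECTED
Message ID 22 originates at pos 3; dropped at pos 6 in round 3

Answer: 3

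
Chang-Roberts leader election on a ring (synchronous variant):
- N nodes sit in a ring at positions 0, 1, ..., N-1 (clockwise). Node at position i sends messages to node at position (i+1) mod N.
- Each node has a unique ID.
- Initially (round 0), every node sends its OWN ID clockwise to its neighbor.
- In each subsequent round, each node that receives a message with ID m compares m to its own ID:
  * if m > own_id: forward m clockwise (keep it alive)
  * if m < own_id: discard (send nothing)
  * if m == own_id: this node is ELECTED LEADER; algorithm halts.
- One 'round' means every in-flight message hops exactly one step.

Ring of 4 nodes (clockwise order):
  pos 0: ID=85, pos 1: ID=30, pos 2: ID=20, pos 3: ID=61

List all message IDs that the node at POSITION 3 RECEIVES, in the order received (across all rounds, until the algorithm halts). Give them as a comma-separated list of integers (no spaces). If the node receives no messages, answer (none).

Round 1: pos1(id30) recv 85: fwd; pos2(id20) recv 30: fwd; pos3(id61) recv 20: drop; pos0(id85) recv 61: drop
Round 2: pos2(id20) recv 85: fwd; pos3(id61) recv 30: drop
Round 3: pos3(id61) recv 85: fwd
Round 4: pos0(id85) recv 85: ELECTED

Answer: 20,30,85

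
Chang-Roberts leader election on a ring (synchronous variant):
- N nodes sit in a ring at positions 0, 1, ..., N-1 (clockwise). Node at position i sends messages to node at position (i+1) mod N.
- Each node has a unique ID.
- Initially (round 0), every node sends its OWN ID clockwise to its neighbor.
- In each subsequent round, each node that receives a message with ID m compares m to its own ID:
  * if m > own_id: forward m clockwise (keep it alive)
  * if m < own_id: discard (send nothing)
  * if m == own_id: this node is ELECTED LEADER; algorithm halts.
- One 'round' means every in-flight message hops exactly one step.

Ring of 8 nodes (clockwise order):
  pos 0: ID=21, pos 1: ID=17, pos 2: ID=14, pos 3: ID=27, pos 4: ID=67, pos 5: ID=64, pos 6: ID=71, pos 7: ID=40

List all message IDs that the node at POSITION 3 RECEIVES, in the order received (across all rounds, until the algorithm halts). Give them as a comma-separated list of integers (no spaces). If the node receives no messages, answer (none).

Answer: 14,17,21,40,71

Derivation:
Round 1: pos1(id17) recv 21: fwd; pos2(id14) recv 17: fwd; pos3(id27) recv 14: drop; pos4(id67) recv 27: drop; pos5(id64) recv 67: fwd; pos6(id71) recv 64: drop; pos7(id40) recv 71: fwd; pos0(id21) recv 40: fwd
Round 2: pos2(id14) recv 21: fwd; pos3(id27) recv 17: drop; pos6(id71) recv 67: drop; pos0(id21) recv 71: fwd; pos1(id17) recv 40: fwd
Round 3: pos3(id27) recv 21: drop; pos1(id17) recv 71: fwd; pos2(id14) recv 40: fwd
Round 4: pos2(id14) recv 71: fwd; pos3(id27) recv 40: fwd
Round 5: pos3(id27) recv 71: fwd; pos4(id67) recv 40: drop
Round 6: pos4(id67) recv 71: fwd
Round 7: pos5(id64) recv 71: fwd
Round 8: pos6(id71) recv 71: ELECTED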